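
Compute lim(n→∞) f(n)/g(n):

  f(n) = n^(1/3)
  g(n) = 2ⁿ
0

Since n^(1/3) (O(n^(1/3))) grows slower than 2ⁿ (O(2ⁿ)),
the ratio f(n)/g(n) → 0 as n → ∞.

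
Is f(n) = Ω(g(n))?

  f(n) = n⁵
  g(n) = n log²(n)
True

f(n) = n⁵ is O(n⁵), and g(n) = n log²(n) is O(n log² n).
Since O(n⁵) grows at least as fast as O(n log² n), f(n) = Ω(g(n)) is true.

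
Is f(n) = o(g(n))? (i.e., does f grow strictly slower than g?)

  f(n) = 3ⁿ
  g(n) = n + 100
False

f(n) = 3ⁿ is O(3ⁿ), and g(n) = n + 100 is O(n).
Since O(3ⁿ) grows faster than or equal to O(n), f(n) = o(g(n)) is false.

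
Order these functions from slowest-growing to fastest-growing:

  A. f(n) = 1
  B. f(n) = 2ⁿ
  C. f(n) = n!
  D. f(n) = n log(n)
A < D < B < C

Comparing growth rates:
A = 1 is O(1)
D = n log(n) is O(n log n)
B = 2ⁿ is O(2ⁿ)
C = n! is O(n!)

Therefore, the order from slowest to fastest is: A < D < B < C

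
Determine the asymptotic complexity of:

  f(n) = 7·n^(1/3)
O(n^(1/3))

The dominant term in 7·n^(1/3) is 7·n^(1/3), which is Θ(n^(1/3)).
Constants are absorbed, so the tightest bound is O(n^(1/3)).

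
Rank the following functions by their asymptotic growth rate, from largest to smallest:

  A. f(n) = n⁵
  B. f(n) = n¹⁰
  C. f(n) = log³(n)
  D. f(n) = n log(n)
B > A > D > C

Comparing growth rates:
B = n¹⁰ is O(n¹⁰)
A = n⁵ is O(n⁵)
D = n log(n) is O(n log n)
C = log³(n) is O(log³ n)

Therefore, the order from fastest to slowest is: B > A > D > C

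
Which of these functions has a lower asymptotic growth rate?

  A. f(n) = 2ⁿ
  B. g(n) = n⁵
B

f(n) = 2ⁿ is O(2ⁿ), while g(n) = n⁵ is O(n⁵).
Since O(n⁵) grows slower than O(2ⁿ), g(n) is dominated.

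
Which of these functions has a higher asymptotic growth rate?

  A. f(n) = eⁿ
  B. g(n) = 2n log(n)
A

f(n) = eⁿ is O(eⁿ), while g(n) = 2n log(n) is O(n log n).
Since O(eⁿ) grows faster than O(n log n), f(n) dominates.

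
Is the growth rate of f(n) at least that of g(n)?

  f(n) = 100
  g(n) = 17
True

f(n) = 100 and g(n) = 17 are both O(1).
Big-Ω permits equal growth rates (f ≥ c·g for some c > 0), so f(n) = Ω(g(n)) is true.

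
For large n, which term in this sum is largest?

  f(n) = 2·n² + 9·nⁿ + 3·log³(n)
9·nⁿ

Looking at each term:
  - 2·n² is O(n²)
  - 9·nⁿ is O(nⁿ)
  - 3·log³(n) is O(log³ n)

The term 9·nⁿ (O(nⁿ)) grows fastest and dominates all others.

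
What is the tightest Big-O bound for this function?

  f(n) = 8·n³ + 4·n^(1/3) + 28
O(n³)

The dominant term in 8·n³ + 4·n^(1/3) + 28 is 8·n³, which is Θ(n³).
Lower-order terms (4·n^(1/3), 28) are asymptotically negligible.
Constants are absorbed, so the tightest bound is O(n³).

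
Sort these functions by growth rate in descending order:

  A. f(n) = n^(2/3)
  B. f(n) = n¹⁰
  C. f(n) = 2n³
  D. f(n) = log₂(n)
B > C > A > D

Comparing growth rates:
B = n¹⁰ is O(n¹⁰)
C = 2n³ is O(n³)
A = n^(2/3) is O(n^(2/3))
D = log₂(n) is O(log n)

Therefore, the order from fastest to slowest is: B > C > A > D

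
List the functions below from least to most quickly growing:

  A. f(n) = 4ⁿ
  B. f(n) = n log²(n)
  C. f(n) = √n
C < B < A

Comparing growth rates:
C = √n is O(√n)
B = n log²(n) is O(n log² n)
A = 4ⁿ is O(4ⁿ)

Therefore, the order from slowest to fastest is: C < B < A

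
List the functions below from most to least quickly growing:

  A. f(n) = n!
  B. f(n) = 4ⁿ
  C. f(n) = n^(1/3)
A > B > C

Comparing growth rates:
A = n! is O(n!)
B = 4ⁿ is O(4ⁿ)
C = n^(1/3) is O(n^(1/3))

Therefore, the order from fastest to slowest is: A > B > C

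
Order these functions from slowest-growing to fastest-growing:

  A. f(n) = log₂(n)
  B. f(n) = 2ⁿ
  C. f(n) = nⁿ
A < B < C

Comparing growth rates:
A = log₂(n) is O(log n)
B = 2ⁿ is O(2ⁿ)
C = nⁿ is O(nⁿ)

Therefore, the order from slowest to fastest is: A < B < C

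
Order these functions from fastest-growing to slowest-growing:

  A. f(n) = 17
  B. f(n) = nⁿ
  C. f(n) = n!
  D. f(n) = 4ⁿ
B > C > D > A

Comparing growth rates:
B = nⁿ is O(nⁿ)
C = n! is O(n!)
D = 4ⁿ is O(4ⁿ)
A = 17 is O(1)

Therefore, the order from fastest to slowest is: B > C > D > A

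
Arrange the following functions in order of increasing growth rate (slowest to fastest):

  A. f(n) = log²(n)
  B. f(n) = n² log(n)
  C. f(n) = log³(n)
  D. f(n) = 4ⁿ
A < C < B < D

Comparing growth rates:
A = log²(n) is O(log² n)
C = log³(n) is O(log³ n)
B = n² log(n) is O(n² log n)
D = 4ⁿ is O(4ⁿ)

Therefore, the order from slowest to fastest is: A < C < B < D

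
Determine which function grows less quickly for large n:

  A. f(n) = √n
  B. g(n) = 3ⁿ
A

f(n) = √n is O(√n), while g(n) = 3ⁿ is O(3ⁿ).
Since O(√n) grows slower than O(3ⁿ), f(n) is dominated.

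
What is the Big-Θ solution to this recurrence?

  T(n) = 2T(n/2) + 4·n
Θ(n log n)

Master Theorem: a = 2, b = 2, f(n) = 4·n.
Compute the critical exponent d = log₂(2) = 1.
Compare f(n) = Θ(n) against n^d:
  k = 1 = d, so f(n) = Θ(n^d) — Case 2.
  Work is balanced across levels: T(n) = Θ(n^d log n) = Θ(n log n).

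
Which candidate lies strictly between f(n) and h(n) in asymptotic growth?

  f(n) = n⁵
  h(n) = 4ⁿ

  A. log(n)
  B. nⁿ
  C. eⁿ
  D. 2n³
C

We need g(n) with n⁵ = o(g(n)) and g(n) = o(4ⁿ), i.e. O(n⁵) ≺ g ≺ O(4ⁿ).
Check each option:
  A. log(n) — O(log n) does not grow strictly faster than f(n)
  B. nⁿ — O(nⁿ) does not grow strictly slower than h(n)
  C. eⁿ — O(eⁿ) is strictly between O(n⁵) and O(4ⁿ) ✓
  D. 2n³ — O(n³) does not grow strictly faster than f(n)

Only option C (eⁿ) lies strictly between.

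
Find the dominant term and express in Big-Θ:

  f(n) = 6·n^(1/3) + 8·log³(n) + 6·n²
Θ(n²)

Order the terms by growth rate: 8·log³(n) ≺ 6·n^(1/3) ≺ 6·n².
The fastest-growing term 6·n² dominates as n → ∞; dropping its constant factor gives Θ(n²).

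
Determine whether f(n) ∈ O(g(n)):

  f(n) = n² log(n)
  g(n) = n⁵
True

f(n) = n² log(n) is O(n² log n), and g(n) = n⁵ is O(n⁵).
Since O(n² log n) ⊆ O(n⁵) (f grows no faster than g), f(n) = O(g(n)) is true.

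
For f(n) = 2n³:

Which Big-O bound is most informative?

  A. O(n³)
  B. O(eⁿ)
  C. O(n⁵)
A

f(n) = 2n³ is O(n³).
All listed options are valid Big-O bounds (upper bounds),
but O(n³) is the tightest (smallest valid bound).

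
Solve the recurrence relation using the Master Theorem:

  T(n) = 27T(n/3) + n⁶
Θ(n⁶)

Master Theorem: a = 27, b = 3, f(n) = n⁶.
Compute the critical exponent d = log₃(27) = 3.
Compare f(n) = Θ(n⁶) against n^d:
  k = 6 > d = 3, so f(n) = Ω(n^(d+ε)) — Case 3.
  Regularity: a·(n/b)^6/n^6 = a/b^6 = 27/729 < 1 ✓.
  The top-level work dominates: T(n) = Θ(f(n)) = Θ(n⁶).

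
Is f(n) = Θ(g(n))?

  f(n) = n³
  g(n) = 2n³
True

f(n) = n³ and g(n) = 2n³ are both O(n³).
Since they have the same asymptotic growth rate, f(n) = Θ(g(n)) is true.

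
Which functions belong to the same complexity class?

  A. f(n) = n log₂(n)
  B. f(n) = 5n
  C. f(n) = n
B and C

Examining each function:
  A. n log₂(n) is O(n log n)
  B. 5n is O(n)
  C. n is O(n)

Functions B and C both have the same complexity class.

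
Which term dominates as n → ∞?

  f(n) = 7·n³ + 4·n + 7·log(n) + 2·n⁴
2·n⁴

Looking at each term:
  - 7·n³ is O(n³)
  - 4·n is O(n)
  - 7·log(n) is O(log n)
  - 2·n⁴ is O(n⁴)

The term 2·n⁴ (O(n⁴)) grows fastest and dominates all others.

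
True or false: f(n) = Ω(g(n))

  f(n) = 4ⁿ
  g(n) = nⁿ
False

f(n) = 4ⁿ is O(4ⁿ), and g(n) = nⁿ is O(nⁿ).
Since O(4ⁿ) grows slower than O(nⁿ), f(n) = Ω(g(n)) is false.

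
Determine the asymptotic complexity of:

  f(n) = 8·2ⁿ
O(2ⁿ)

The dominant term in 8·2ⁿ is 8·2ⁿ, which is Θ(2ⁿ).
Constants are absorbed, so the tightest bound is O(2ⁿ).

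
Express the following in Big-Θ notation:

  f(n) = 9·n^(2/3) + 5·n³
Θ(n³)

Order the terms by growth rate: 9·n^(2/3) ≺ 5·n³.
The fastest-growing term 5·n³ dominates as n → ∞; dropping its constant factor gives Θ(n³).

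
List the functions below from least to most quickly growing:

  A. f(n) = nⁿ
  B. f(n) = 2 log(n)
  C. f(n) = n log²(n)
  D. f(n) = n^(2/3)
B < D < C < A

Comparing growth rates:
B = 2 log(n) is O(log n)
D = n^(2/3) is O(n^(2/3))
C = n log²(n) is O(n log² n)
A = nⁿ is O(nⁿ)

Therefore, the order from slowest to fastest is: B < D < C < A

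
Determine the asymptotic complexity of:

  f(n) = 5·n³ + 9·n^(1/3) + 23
O(n³)

The dominant term in 5·n³ + 9·n^(1/3) + 23 is 5·n³, which is Θ(n³).
Lower-order terms (9·n^(1/3), 23) are asymptotically negligible.
Constants are absorbed, so the tightest bound is O(n³).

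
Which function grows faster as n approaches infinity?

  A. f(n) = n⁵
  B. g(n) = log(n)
A

f(n) = n⁵ is O(n⁵), while g(n) = log(n) is O(log n).
Since O(n⁵) grows faster than O(log n), f(n) dominates.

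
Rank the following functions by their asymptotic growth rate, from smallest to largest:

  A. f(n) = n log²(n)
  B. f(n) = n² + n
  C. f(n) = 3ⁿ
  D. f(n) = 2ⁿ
A < B < D < C

Comparing growth rates:
A = n log²(n) is O(n log² n)
B = n² + n is O(n²)
D = 2ⁿ is O(2ⁿ)
C = 3ⁿ is O(3ⁿ)

Therefore, the order from slowest to fastest is: A < B < D < C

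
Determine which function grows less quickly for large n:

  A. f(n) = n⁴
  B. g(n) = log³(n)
B

f(n) = n⁴ is O(n⁴), while g(n) = log³(n) is O(log³ n).
Since O(log³ n) grows slower than O(n⁴), g(n) is dominated.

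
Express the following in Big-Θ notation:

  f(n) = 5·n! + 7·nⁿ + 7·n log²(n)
Θ(nⁿ)

Order the terms by growth rate: 7·n log²(n) ≺ 5·n! ≺ 7·nⁿ.
The fastest-growing term 7·nⁿ dominates as n → ∞; dropping its constant factor gives Θ(nⁿ).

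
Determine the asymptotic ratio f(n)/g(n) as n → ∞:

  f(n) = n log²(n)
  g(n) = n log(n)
∞

Since n log²(n) (O(n log² n)) grows faster than n log(n) (O(n log n)),
the ratio f(n)/g(n) → ∞ as n → ∞.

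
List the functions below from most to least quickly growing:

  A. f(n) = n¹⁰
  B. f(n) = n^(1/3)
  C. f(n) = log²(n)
A > B > C

Comparing growth rates:
A = n¹⁰ is O(n¹⁰)
B = n^(1/3) is O(n^(1/3))
C = log²(n) is O(log² n)

Therefore, the order from fastest to slowest is: A > B > C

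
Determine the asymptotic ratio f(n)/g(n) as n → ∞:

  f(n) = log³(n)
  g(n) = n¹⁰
0

Since log³(n) (O(log³ n)) grows slower than n¹⁰ (O(n¹⁰)),
the ratio f(n)/g(n) → 0 as n → ∞.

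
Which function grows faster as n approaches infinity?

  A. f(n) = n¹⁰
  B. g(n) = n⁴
A

f(n) = n¹⁰ is O(n¹⁰), while g(n) = n⁴ is O(n⁴).
Since O(n¹⁰) grows faster than O(n⁴), f(n) dominates.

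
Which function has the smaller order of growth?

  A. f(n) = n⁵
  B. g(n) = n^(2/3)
B

f(n) = n⁵ is O(n⁵), while g(n) = n^(2/3) is O(n^(2/3)).
Since O(n^(2/3)) grows slower than O(n⁵), g(n) is dominated.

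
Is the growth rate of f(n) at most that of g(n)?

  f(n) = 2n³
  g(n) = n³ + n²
True

f(n) = 2n³ and g(n) = n³ + n² are both O(n³).
Big-O permits equal growth rates (f ≤ c·g for some c), so f(n) = O(g(n)) is true.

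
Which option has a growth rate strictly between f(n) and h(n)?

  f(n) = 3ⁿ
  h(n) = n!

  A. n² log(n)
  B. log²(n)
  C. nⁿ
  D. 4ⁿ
D

We need g(n) with 3ⁿ = o(g(n)) and g(n) = o(n!), i.e. O(3ⁿ) ≺ g ≺ O(n!).
Check each option:
  A. n² log(n) — O(n² log n) does not grow strictly faster than f(n)
  B. log²(n) — O(log² n) does not grow strictly faster than f(n)
  C. nⁿ — O(nⁿ) does not grow strictly slower than h(n)
  D. 4ⁿ — O(4ⁿ) is strictly between O(3ⁿ) and O(n!) ✓

Only option D (4ⁿ) lies strictly between.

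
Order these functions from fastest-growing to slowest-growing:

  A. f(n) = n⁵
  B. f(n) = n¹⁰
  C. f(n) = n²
B > A > C

Comparing growth rates:
B = n¹⁰ is O(n¹⁰)
A = n⁵ is O(n⁵)
C = n² is O(n²)

Therefore, the order from fastest to slowest is: B > A > C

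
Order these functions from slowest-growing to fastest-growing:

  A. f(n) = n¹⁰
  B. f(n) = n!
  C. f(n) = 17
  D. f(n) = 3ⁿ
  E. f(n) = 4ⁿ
C < A < D < E < B

Comparing growth rates:
C = 17 is O(1)
A = n¹⁰ is O(n¹⁰)
D = 3ⁿ is O(3ⁿ)
E = 4ⁿ is O(4ⁿ)
B = n! is O(n!)

Therefore, the order from slowest to fastest is: C < A < D < E < B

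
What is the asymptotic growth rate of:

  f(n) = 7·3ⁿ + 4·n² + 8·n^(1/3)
Θ(3ⁿ)

Order the terms by growth rate: 8·n^(1/3) ≺ 4·n² ≺ 7·3ⁿ.
The fastest-growing term 7·3ⁿ dominates as n → ∞; dropping its constant factor gives Θ(3ⁿ).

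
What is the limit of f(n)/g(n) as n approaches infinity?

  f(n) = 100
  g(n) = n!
0

Since 100 (O(1)) grows slower than n! (O(n!)),
the ratio f(n)/g(n) → 0 as n → ∞.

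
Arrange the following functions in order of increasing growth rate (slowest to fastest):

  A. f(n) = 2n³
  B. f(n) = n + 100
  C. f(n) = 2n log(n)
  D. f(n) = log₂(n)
D < B < C < A

Comparing growth rates:
D = log₂(n) is O(log n)
B = n + 100 is O(n)
C = 2n log(n) is O(n log n)
A = 2n³ is O(n³)

Therefore, the order from slowest to fastest is: D < B < C < A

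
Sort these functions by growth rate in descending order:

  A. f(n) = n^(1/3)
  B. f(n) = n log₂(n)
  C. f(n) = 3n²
C > B > A

Comparing growth rates:
C = 3n² is O(n²)
B = n log₂(n) is O(n log n)
A = n^(1/3) is O(n^(1/3))

Therefore, the order from fastest to slowest is: C > B > A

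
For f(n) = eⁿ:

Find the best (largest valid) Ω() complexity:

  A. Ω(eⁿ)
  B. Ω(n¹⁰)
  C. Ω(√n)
A

f(n) = eⁿ is Ω(eⁿ).
All listed options are valid Big-Ω bounds (lower bounds),
but Ω(eⁿ) is the tightest (largest valid bound).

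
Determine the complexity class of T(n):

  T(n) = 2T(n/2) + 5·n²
Θ(n²)

Master Theorem: a = 2, b = 2, f(n) = 5·n².
Compute the critical exponent d = log₂(2) = 1.
Compare f(n) = Θ(n²) against n^d:
  k = 2 > d = 1, so f(n) = Ω(n^(d+ε)) — Case 3.
  Regularity: a·(n/b)^2/n^2 = a/b^2 = 2/4 < 1 ✓.
  The top-level work dominates: T(n) = Θ(f(n)) = Θ(n²).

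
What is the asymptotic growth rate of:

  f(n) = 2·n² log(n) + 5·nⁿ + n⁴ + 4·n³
Θ(nⁿ)

Order the terms by growth rate: 2·n² log(n) ≺ 4·n³ ≺ n⁴ ≺ 5·nⁿ.
The fastest-growing term 5·nⁿ dominates as n → ∞; dropping its constant factor gives Θ(nⁿ).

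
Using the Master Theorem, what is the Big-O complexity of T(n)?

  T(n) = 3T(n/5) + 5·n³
Θ(n³)

Master Theorem: a = 3, b = 5, f(n) = 5·n³.
Compute the critical exponent d = log₅(3) = 0.683.
Compare f(n) = Θ(n³) against n^d:
  k = 3 > d = 0.683, so f(n) = Ω(n^(d+ε)) — Case 3.
  Regularity: a·(n/b)^3/n^3 = a/b^3 = 3/125 < 1 ✓.
  The top-level work dominates: T(n) = Θ(f(n)) = Θ(n³).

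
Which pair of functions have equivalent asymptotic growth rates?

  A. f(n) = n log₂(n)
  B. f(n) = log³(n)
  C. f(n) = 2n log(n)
A and C

Examining each function:
  A. n log₂(n) is O(n log n)
  B. log³(n) is O(log³ n)
  C. 2n log(n) is O(n log n)

Functions A and C both have the same complexity class.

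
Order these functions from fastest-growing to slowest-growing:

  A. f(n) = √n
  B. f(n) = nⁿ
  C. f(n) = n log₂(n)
B > C > A

Comparing growth rates:
B = nⁿ is O(nⁿ)
C = n log₂(n) is O(n log n)
A = √n is O(√n)

Therefore, the order from fastest to slowest is: B > C > A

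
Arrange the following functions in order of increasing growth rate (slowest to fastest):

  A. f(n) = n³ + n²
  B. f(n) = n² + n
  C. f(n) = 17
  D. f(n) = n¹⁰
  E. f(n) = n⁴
C < B < A < E < D

Comparing growth rates:
C = 17 is O(1)
B = n² + n is O(n²)
A = n³ + n² is O(n³)
E = n⁴ is O(n⁴)
D = n¹⁰ is O(n¹⁰)

Therefore, the order from slowest to fastest is: C < B < A < E < D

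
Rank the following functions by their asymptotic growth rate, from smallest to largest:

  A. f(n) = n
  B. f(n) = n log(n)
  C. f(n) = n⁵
A < B < C

Comparing growth rates:
A = n is O(n)
B = n log(n) is O(n log n)
C = n⁵ is O(n⁵)

Therefore, the order from slowest to fastest is: A < B < C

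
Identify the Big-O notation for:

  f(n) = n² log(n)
O(n² log n)

The dominant term in n² log(n) is n² log(n), which is Θ(n² log n).
Constants are absorbed, so the tightest bound is O(n² log n).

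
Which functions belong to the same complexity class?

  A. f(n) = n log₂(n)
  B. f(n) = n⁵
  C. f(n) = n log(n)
A and C

Examining each function:
  A. n log₂(n) is O(n log n)
  B. n⁵ is O(n⁵)
  C. n log(n) is O(n log n)

Functions A and C both have the same complexity class.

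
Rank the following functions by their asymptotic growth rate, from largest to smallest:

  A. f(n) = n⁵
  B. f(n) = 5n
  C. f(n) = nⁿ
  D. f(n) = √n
C > A > B > D

Comparing growth rates:
C = nⁿ is O(nⁿ)
A = n⁵ is O(n⁵)
B = 5n is O(n)
D = √n is O(√n)

Therefore, the order from fastest to slowest is: C > A > B > D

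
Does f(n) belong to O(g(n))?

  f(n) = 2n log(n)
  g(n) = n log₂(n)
True

f(n) = 2n log(n) and g(n) = n log₂(n) are both O(n log n).
Big-O permits equal growth rates (f ≤ c·g for some c), so f(n) = O(g(n)) is true.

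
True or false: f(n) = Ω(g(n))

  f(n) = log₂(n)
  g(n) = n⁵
False

f(n) = log₂(n) is O(log n), and g(n) = n⁵ is O(n⁵).
Since O(log n) grows slower than O(n⁵), f(n) = Ω(g(n)) is false.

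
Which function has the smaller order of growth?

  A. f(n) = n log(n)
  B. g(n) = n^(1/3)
B

f(n) = n log(n) is O(n log n), while g(n) = n^(1/3) is O(n^(1/3)).
Since O(n^(1/3)) grows slower than O(n log n), g(n) is dominated.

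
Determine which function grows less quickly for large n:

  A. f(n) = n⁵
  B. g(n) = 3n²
B

f(n) = n⁵ is O(n⁵), while g(n) = 3n² is O(n²).
Since O(n²) grows slower than O(n⁵), g(n) is dominated.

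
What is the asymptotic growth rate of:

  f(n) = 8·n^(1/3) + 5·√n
Θ(√n)

Order the terms by growth rate: 8·n^(1/3) ≺ 5·√n.
The fastest-growing term 5·√n dominates as n → ∞; dropping its constant factor gives Θ(√n).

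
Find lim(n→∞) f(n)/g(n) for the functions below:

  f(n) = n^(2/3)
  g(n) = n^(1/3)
∞

Since n^(2/3) (O(n^(2/3))) grows faster than n^(1/3) (O(n^(1/3))),
the ratio f(n)/g(n) → ∞ as n → ∞.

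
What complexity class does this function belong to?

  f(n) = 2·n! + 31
O(n!)

The dominant term in 2·n! + 31 is 2·n!, which is Θ(n!).
Lower-order terms (31) are asymptotically negligible.
Constants are absorbed, so the tightest bound is O(n!).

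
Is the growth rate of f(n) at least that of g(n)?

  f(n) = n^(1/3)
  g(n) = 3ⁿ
False

f(n) = n^(1/3) is O(n^(1/3)), and g(n) = 3ⁿ is O(3ⁿ).
Since O(n^(1/3)) grows slower than O(3ⁿ), f(n) = Ω(g(n)) is false.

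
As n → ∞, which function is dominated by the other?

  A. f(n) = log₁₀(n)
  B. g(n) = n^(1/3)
A

f(n) = log₁₀(n) is O(log n), while g(n) = n^(1/3) is O(n^(1/3)).
Since O(log n) grows slower than O(n^(1/3)), f(n) is dominated.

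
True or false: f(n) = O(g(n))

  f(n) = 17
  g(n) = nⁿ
True

f(n) = 17 is O(1), and g(n) = nⁿ is O(nⁿ).
Since O(1) ⊆ O(nⁿ) (f grows no faster than g), f(n) = O(g(n)) is true.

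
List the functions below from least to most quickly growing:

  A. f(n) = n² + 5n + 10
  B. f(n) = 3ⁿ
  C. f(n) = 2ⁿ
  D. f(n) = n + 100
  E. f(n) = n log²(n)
D < E < A < C < B

Comparing growth rates:
D = n + 100 is O(n)
E = n log²(n) is O(n log² n)
A = n² + 5n + 10 is O(n²)
C = 2ⁿ is O(2ⁿ)
B = 3ⁿ is O(3ⁿ)

Therefore, the order from slowest to fastest is: D < E < A < C < B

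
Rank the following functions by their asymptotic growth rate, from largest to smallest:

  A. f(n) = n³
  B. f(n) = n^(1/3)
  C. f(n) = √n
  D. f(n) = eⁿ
D > A > C > B

Comparing growth rates:
D = eⁿ is O(eⁿ)
A = n³ is O(n³)
C = √n is O(√n)
B = n^(1/3) is O(n^(1/3))

Therefore, the order from fastest to slowest is: D > A > C > B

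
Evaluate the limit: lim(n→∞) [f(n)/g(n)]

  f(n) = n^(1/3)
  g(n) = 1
∞

Since n^(1/3) (O(n^(1/3))) grows faster than 1 (O(1)),
the ratio f(n)/g(n) → ∞ as n → ∞.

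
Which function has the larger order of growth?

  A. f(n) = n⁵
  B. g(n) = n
A

f(n) = n⁵ is O(n⁵), while g(n) = n is O(n).
Since O(n⁵) grows faster than O(n), f(n) dominates.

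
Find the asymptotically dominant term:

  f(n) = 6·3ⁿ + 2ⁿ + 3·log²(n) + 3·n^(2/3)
6·3ⁿ

Looking at each term:
  - 6·3ⁿ is O(3ⁿ)
  - 2ⁿ is O(2ⁿ)
  - 3·log²(n) is O(log² n)
  - 3·n^(2/3) is O(n^(2/3))

The term 6·3ⁿ (O(3ⁿ)) grows fastest and dominates all others.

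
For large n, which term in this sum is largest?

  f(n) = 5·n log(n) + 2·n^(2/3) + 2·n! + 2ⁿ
2·n!

Looking at each term:
  - 5·n log(n) is O(n log n)
  - 2·n^(2/3) is O(n^(2/3))
  - 2·n! is O(n!)
  - 2ⁿ is O(2ⁿ)

The term 2·n! (O(n!)) grows fastest and dominates all others.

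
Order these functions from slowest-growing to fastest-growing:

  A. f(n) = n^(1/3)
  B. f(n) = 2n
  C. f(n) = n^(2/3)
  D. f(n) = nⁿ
A < C < B < D

Comparing growth rates:
A = n^(1/3) is O(n^(1/3))
C = n^(2/3) is O(n^(2/3))
B = 2n is O(n)
D = nⁿ is O(nⁿ)

Therefore, the order from slowest to fastest is: A < C < B < D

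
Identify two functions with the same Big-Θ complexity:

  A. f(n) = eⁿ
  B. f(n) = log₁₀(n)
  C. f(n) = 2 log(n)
B and C

Examining each function:
  A. eⁿ is O(eⁿ)
  B. log₁₀(n) is O(log n)
  C. 2 log(n) is O(log n)

Functions B and C both have the same complexity class.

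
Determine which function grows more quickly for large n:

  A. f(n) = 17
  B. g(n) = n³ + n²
B

f(n) = 17 is O(1), while g(n) = n³ + n² is O(n³).
Since O(n³) grows faster than O(1), g(n) dominates.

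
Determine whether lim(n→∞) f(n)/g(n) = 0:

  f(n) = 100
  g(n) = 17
False

f(n) = 100 is O(1), and g(n) = 17 is O(1).
Since they have the same growth rate, f(n) = o(g(n)) is false.
(f = o(g) requires f to grow strictly slower, not equal.)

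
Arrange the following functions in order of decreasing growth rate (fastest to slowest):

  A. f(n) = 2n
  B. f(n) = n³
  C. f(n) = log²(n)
B > A > C

Comparing growth rates:
B = n³ is O(n³)
A = 2n is O(n)
C = log²(n) is O(log² n)

Therefore, the order from fastest to slowest is: B > A > C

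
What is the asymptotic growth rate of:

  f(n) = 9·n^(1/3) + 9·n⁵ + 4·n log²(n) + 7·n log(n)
Θ(n⁵)

Order the terms by growth rate: 9·n^(1/3) ≺ 7·n log(n) ≺ 4·n log²(n) ≺ 9·n⁵.
The fastest-growing term 9·n⁵ dominates as n → ∞; dropping its constant factor gives Θ(n⁵).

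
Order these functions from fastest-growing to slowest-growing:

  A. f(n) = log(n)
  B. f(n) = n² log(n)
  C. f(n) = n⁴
C > B > A

Comparing growth rates:
C = n⁴ is O(n⁴)
B = n² log(n) is O(n² log n)
A = log(n) is O(log n)

Therefore, the order from fastest to slowest is: C > B > A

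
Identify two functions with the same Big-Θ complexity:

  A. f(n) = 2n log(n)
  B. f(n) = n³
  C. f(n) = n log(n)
A and C

Examining each function:
  A. 2n log(n) is O(n log n)
  B. n³ is O(n³)
  C. n log(n) is O(n log n)

Functions A and C both have the same complexity class.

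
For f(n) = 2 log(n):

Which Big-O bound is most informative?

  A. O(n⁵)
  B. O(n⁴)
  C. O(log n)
C

f(n) = 2 log(n) is O(log n).
All listed options are valid Big-O bounds (upper bounds),
but O(log n) is the tightest (smallest valid bound).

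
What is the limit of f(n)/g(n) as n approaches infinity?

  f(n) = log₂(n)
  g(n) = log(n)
1/log(2)

Since log₂(n) and log(n) have the same growth rate (O(log n)),
the ratio converges to a constant: 1/log(2).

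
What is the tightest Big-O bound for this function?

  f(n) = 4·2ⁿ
O(2ⁿ)

The dominant term in 4·2ⁿ is 4·2ⁿ, which is Θ(2ⁿ).
Constants are absorbed, so the tightest bound is O(2ⁿ).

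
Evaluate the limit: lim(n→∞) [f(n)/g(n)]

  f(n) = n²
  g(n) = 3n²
1/3

Since n² and 3n² have the same growth rate (O(n²)),
the ratio converges to a constant: 1/3.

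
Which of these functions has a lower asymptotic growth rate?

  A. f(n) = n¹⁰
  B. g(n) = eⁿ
A

f(n) = n¹⁰ is O(n¹⁰), while g(n) = eⁿ is O(eⁿ).
Since O(n¹⁰) grows slower than O(eⁿ), f(n) is dominated.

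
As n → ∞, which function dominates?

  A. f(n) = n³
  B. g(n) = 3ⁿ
B

f(n) = n³ is O(n³), while g(n) = 3ⁿ is O(3ⁿ).
Since O(3ⁿ) grows faster than O(n³), g(n) dominates.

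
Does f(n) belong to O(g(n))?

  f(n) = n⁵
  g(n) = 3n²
False

f(n) = n⁵ is O(n⁵), and g(n) = 3n² is O(n²).
Since O(n⁵) grows faster than O(n²), f(n) = O(g(n)) is false.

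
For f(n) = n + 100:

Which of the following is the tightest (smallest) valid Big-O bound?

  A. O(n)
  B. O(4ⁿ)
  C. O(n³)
A

f(n) = n + 100 is O(n).
All listed options are valid Big-O bounds (upper bounds),
but O(n) is the tightest (smallest valid bound).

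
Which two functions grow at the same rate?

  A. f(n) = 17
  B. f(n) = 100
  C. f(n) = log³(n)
A and B

Examining each function:
  A. 17 is O(1)
  B. 100 is O(1)
  C. log³(n) is O(log³ n)

Functions A and B both have the same complexity class.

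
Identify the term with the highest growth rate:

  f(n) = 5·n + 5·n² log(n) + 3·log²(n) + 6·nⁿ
6·nⁿ

Looking at each term:
  - 5·n is O(n)
  - 5·n² log(n) is O(n² log n)
  - 3·log²(n) is O(log² n)
  - 6·nⁿ is O(nⁿ)

The term 6·nⁿ (O(nⁿ)) grows fastest and dominates all others.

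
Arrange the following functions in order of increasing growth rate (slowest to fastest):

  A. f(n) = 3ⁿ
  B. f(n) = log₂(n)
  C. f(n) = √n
B < C < A

Comparing growth rates:
B = log₂(n) is O(log n)
C = √n is O(√n)
A = 3ⁿ is O(3ⁿ)

Therefore, the order from slowest to fastest is: B < C < A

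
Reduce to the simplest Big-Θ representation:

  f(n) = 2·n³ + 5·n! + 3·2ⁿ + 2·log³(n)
Θ(n!)

Order the terms by growth rate: 2·log³(n) ≺ 2·n³ ≺ 3·2ⁿ ≺ 5·n!.
The fastest-growing term 5·n! dominates as n → ∞; dropping its constant factor gives Θ(n!).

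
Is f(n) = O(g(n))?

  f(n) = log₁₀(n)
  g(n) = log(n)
True

f(n) = log₁₀(n) and g(n) = log(n) are both O(log n).
Big-O permits equal growth rates (f ≤ c·g for some c), so f(n) = O(g(n)) is true.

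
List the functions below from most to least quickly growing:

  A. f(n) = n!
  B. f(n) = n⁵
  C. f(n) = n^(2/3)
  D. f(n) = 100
A > B > C > D

Comparing growth rates:
A = n! is O(n!)
B = n⁵ is O(n⁵)
C = n^(2/3) is O(n^(2/3))
D = 100 is O(1)

Therefore, the order from fastest to slowest is: A > B > C > D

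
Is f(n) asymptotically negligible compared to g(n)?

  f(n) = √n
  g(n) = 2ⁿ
True

f(n) = √n is O(√n), and g(n) = 2ⁿ is O(2ⁿ).
Since O(√n) grows strictly slower than O(2ⁿ), f(n) = o(g(n)) is true.
This means lim(n→∞) f(n)/g(n) = 0.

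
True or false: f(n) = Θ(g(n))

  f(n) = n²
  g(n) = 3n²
True

f(n) = n² and g(n) = 3n² are both O(n²).
Since they have the same asymptotic growth rate, f(n) = Θ(g(n)) is true.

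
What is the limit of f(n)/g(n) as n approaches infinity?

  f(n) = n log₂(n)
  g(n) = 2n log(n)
1/(2*log(2))

Since n log₂(n) and 2n log(n) have the same growth rate (O(n log n)),
the ratio converges to a constant: 1/(2*log(2)).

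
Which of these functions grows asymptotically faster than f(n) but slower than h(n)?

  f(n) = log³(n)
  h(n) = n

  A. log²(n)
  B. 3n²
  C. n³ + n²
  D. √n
D

We need g(n) with log³(n) = o(g(n)) and g(n) = o(n), i.e. O(log³ n) ≺ g ≺ O(n).
Check each option:
  A. log²(n) — O(log² n) does not grow strictly faster than f(n)
  B. 3n² — O(n²) does not grow strictly slower than h(n)
  C. n³ + n² — O(n³) does not grow strictly slower than h(n)
  D. √n — O(√n) is strictly between O(log³ n) and O(n) ✓

Only option D (√n) lies strictly between.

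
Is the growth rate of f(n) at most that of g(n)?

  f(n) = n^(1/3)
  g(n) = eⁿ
True

f(n) = n^(1/3) is O(n^(1/3)), and g(n) = eⁿ is O(eⁿ).
Since O(n^(1/3)) ⊆ O(eⁿ) (f grows no faster than g), f(n) = O(g(n)) is true.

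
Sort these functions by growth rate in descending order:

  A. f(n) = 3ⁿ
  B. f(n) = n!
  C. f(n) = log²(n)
B > A > C

Comparing growth rates:
B = n! is O(n!)
A = 3ⁿ is O(3ⁿ)
C = log²(n) is O(log² n)

Therefore, the order from fastest to slowest is: B > A > C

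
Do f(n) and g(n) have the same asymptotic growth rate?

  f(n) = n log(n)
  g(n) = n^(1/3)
False

f(n) = n log(n) is O(n log n), and g(n) = n^(1/3) is O(n^(1/3)).
Since they have different growth rates, f(n) = Θ(g(n)) is false.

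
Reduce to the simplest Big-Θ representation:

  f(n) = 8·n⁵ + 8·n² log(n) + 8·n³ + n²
Θ(n⁵)

Order the terms by growth rate: n² ≺ 8·n² log(n) ≺ 8·n³ ≺ 8·n⁵.
The fastest-growing term 8·n⁵ dominates as n → ∞; dropping its constant factor gives Θ(n⁵).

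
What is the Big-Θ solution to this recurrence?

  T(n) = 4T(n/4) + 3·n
Θ(n log n)

Master Theorem: a = 4, b = 4, f(n) = 3·n.
Compute the critical exponent d = log₄(4) = 1.
Compare f(n) = Θ(n) against n^d:
  k = 1 = d, so f(n) = Θ(n^d) — Case 2.
  Work is balanced across levels: T(n) = Θ(n^d log n) = Θ(n log n).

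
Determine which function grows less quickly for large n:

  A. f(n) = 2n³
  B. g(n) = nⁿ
A

f(n) = 2n³ is O(n³), while g(n) = nⁿ is O(nⁿ).
Since O(n³) grows slower than O(nⁿ), f(n) is dominated.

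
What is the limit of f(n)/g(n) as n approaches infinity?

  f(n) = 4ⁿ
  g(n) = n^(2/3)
∞

Since 4ⁿ (O(4ⁿ)) grows faster than n^(2/3) (O(n^(2/3))),
the ratio f(n)/g(n) → ∞ as n → ∞.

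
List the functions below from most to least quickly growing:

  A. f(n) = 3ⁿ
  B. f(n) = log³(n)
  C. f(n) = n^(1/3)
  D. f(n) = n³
A > D > C > B

Comparing growth rates:
A = 3ⁿ is O(3ⁿ)
D = n³ is O(n³)
C = n^(1/3) is O(n^(1/3))
B = log³(n) is O(log³ n)

Therefore, the order from fastest to slowest is: A > D > C > B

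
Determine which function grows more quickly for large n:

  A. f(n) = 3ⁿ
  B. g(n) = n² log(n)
A

f(n) = 3ⁿ is O(3ⁿ), while g(n) = n² log(n) is O(n² log n).
Since O(3ⁿ) grows faster than O(n² log n), f(n) dominates.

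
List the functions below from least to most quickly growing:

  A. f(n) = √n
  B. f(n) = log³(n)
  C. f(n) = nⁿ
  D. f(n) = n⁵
B < A < D < C

Comparing growth rates:
B = log³(n) is O(log³ n)
A = √n is O(√n)
D = n⁵ is O(n⁵)
C = nⁿ is O(nⁿ)

Therefore, the order from slowest to fastest is: B < A < D < C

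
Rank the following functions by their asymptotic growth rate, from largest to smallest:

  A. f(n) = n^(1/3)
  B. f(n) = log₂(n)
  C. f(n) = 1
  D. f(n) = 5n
D > A > B > C

Comparing growth rates:
D = 5n is O(n)
A = n^(1/3) is O(n^(1/3))
B = log₂(n) is O(log n)
C = 1 is O(1)

Therefore, the order from fastest to slowest is: D > A > B > C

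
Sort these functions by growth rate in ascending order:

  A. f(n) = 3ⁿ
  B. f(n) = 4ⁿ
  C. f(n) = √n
C < A < B

Comparing growth rates:
C = √n is O(√n)
A = 3ⁿ is O(3ⁿ)
B = 4ⁿ is O(4ⁿ)

Therefore, the order from slowest to fastest is: C < A < B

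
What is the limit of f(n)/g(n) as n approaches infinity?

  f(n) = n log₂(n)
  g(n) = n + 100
∞

Since n log₂(n) (O(n log n)) grows faster than n + 100 (O(n)),
the ratio f(n)/g(n) → ∞ as n → ∞.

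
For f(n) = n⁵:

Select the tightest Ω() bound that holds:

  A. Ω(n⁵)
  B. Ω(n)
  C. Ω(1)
A

f(n) = n⁵ is Ω(n⁵).
All listed options are valid Big-Ω bounds (lower bounds),
but Ω(n⁵) is the tightest (largest valid bound).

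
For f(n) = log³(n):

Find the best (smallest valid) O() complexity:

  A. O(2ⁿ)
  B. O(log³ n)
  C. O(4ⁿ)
B

f(n) = log³(n) is O(log³ n).
All listed options are valid Big-O bounds (upper bounds),
but O(log³ n) is the tightest (smallest valid bound).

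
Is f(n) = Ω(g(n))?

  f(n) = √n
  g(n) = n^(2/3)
False

f(n) = √n is O(√n), and g(n) = n^(2/3) is O(n^(2/3)).
Since O(√n) grows slower than O(n^(2/3)), f(n) = Ω(g(n)) is false.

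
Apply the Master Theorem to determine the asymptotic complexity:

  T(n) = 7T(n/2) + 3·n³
Θ(n³)

Master Theorem: a = 7, b = 2, f(n) = 3·n³.
Compute the critical exponent d = log₂(7) = 2.807.
Compare f(n) = Θ(n³) against n^d:
  k = 3 > d = 2.807, so f(n) = Ω(n^(d+ε)) — Case 3.
  Regularity: a·(n/b)^3/n^3 = a/b^3 = 7/8 < 1 ✓.
  The top-level work dominates: T(n) = Θ(f(n)) = Θ(n³).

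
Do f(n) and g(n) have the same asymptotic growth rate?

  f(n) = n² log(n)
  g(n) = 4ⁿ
False

f(n) = n² log(n) is O(n² log n), and g(n) = 4ⁿ is O(4ⁿ).
Since they have different growth rates, f(n) = Θ(g(n)) is false.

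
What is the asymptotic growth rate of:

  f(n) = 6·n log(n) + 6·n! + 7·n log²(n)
Θ(n!)

Order the terms by growth rate: 6·n log(n) ≺ 7·n log²(n) ≺ 6·n!.
The fastest-growing term 6·n! dominates as n → ∞; dropping its constant factor gives Θ(n!).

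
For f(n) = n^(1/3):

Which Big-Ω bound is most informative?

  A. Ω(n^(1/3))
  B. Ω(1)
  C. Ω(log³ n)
A

f(n) = n^(1/3) is Ω(n^(1/3)).
All listed options are valid Big-Ω bounds (lower bounds),
but Ω(n^(1/3)) is the tightest (largest valid bound).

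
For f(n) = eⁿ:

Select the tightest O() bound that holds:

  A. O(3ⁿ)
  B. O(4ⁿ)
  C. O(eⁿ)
C

f(n) = eⁿ is O(eⁿ).
All listed options are valid Big-O bounds (upper bounds),
but O(eⁿ) is the tightest (smallest valid bound).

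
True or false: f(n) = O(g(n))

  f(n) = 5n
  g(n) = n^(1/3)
False

f(n) = 5n is O(n), and g(n) = n^(1/3) is O(n^(1/3)).
Since O(n) grows faster than O(n^(1/3)), f(n) = O(g(n)) is false.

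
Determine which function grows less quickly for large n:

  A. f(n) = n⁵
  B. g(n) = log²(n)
B

f(n) = n⁵ is O(n⁵), while g(n) = log²(n) is O(log² n).
Since O(log² n) grows slower than O(n⁵), g(n) is dominated.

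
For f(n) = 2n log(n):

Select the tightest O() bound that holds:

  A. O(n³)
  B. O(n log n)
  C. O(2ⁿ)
B

f(n) = 2n log(n) is O(n log n).
All listed options are valid Big-O bounds (upper bounds),
but O(n log n) is the tightest (smallest valid bound).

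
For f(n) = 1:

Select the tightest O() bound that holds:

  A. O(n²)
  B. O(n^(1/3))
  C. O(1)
C

f(n) = 1 is O(1).
All listed options are valid Big-O bounds (upper bounds),
but O(1) is the tightest (smallest valid bound).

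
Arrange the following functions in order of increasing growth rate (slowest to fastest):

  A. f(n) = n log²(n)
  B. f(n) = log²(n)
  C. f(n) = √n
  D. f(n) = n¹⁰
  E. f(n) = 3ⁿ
B < C < A < D < E

Comparing growth rates:
B = log²(n) is O(log² n)
C = √n is O(√n)
A = n log²(n) is O(n log² n)
D = n¹⁰ is O(n¹⁰)
E = 3ⁿ is O(3ⁿ)

Therefore, the order from slowest to fastest is: B < C < A < D < E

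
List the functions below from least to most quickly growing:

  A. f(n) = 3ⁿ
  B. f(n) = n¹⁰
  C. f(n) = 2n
C < B < A

Comparing growth rates:
C = 2n is O(n)
B = n¹⁰ is O(n¹⁰)
A = 3ⁿ is O(3ⁿ)

Therefore, the order from slowest to fastest is: C < B < A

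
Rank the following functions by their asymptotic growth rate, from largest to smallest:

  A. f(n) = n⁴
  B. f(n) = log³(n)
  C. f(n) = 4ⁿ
C > A > B

Comparing growth rates:
C = 4ⁿ is O(4ⁿ)
A = n⁴ is O(n⁴)
B = log³(n) is O(log³ n)

Therefore, the order from fastest to slowest is: C > A > B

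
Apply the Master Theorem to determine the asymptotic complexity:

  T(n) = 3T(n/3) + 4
Θ(n)

Master Theorem: a = 3, b = 3, f(n) = 4.
Compute the critical exponent d = log₃(3) = 1.
Compare f(n) = Θ(1) against n^d:
  k = 0 < d = 1, so f(n) = O(n^(d-ε)) — Case 1.
  The recursion cost dominates: T(n) = Θ(n^d) = Θ(n).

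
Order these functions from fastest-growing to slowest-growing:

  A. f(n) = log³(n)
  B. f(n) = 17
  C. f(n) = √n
C > A > B

Comparing growth rates:
C = √n is O(√n)
A = log³(n) is O(log³ n)
B = 17 is O(1)

Therefore, the order from fastest to slowest is: C > A > B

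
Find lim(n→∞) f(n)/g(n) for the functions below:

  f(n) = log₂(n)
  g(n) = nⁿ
0

Since log₂(n) (O(log n)) grows slower than nⁿ (O(nⁿ)),
the ratio f(n)/g(n) → 0 as n → ∞.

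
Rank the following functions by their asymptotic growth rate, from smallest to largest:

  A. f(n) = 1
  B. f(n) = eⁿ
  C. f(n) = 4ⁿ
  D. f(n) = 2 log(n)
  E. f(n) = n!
A < D < B < C < E

Comparing growth rates:
A = 1 is O(1)
D = 2 log(n) is O(log n)
B = eⁿ is O(eⁿ)
C = 4ⁿ is O(4ⁿ)
E = n! is O(n!)

Therefore, the order from slowest to fastest is: A < D < B < C < E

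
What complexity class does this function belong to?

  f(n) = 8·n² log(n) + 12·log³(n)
O(n² log n)

The dominant term in 8·n² log(n) + 12·log³(n) is 8·n² log(n), which is Θ(n² log n).
Lower-order terms (12·log³(n)) are asymptotically negligible.
Constants are absorbed, so the tightest bound is O(n² log n).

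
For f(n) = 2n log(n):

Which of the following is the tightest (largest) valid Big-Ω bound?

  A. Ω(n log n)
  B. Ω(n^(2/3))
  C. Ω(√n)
A

f(n) = 2n log(n) is Ω(n log n).
All listed options are valid Big-Ω bounds (lower bounds),
but Ω(n log n) is the tightest (largest valid bound).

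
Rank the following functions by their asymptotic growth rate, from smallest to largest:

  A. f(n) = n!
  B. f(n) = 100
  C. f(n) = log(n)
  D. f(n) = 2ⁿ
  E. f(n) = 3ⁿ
B < C < D < E < A

Comparing growth rates:
B = 100 is O(1)
C = log(n) is O(log n)
D = 2ⁿ is O(2ⁿ)
E = 3ⁿ is O(3ⁿ)
A = n! is O(n!)

Therefore, the order from slowest to fastest is: B < C < D < E < A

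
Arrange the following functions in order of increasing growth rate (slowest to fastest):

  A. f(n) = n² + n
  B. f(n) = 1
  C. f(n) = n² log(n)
B < A < C

Comparing growth rates:
B = 1 is O(1)
A = n² + n is O(n²)
C = n² log(n) is O(n² log n)

Therefore, the order from slowest to fastest is: B < A < C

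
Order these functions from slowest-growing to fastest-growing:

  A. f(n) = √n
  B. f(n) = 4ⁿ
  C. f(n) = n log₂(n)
A < C < B

Comparing growth rates:
A = √n is O(√n)
C = n log₂(n) is O(n log n)
B = 4ⁿ is O(4ⁿ)

Therefore, the order from slowest to fastest is: A < C < B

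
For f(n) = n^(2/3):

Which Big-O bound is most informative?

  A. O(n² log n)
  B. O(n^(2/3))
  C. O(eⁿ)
B

f(n) = n^(2/3) is O(n^(2/3)).
All listed options are valid Big-O bounds (upper bounds),
but O(n^(2/3)) is the tightest (smallest valid bound).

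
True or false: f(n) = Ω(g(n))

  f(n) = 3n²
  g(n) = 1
True

f(n) = 3n² is O(n²), and g(n) = 1 is O(1).
Since O(n²) grows at least as fast as O(1), f(n) = Ω(g(n)) is true.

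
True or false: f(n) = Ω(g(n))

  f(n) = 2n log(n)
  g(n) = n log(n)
True

f(n) = 2n log(n) and g(n) = n log(n) are both O(n log n).
Big-Ω permits equal growth rates (f ≥ c·g for some c > 0), so f(n) = Ω(g(n)) is true.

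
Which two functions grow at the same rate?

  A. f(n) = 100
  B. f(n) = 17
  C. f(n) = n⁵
A and B

Examining each function:
  A. 100 is O(1)
  B. 17 is O(1)
  C. n⁵ is O(n⁵)

Functions A and B both have the same complexity class.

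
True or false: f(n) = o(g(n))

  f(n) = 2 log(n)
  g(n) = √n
True

f(n) = 2 log(n) is O(log n), and g(n) = √n is O(√n).
Since O(log n) grows strictly slower than O(√n), f(n) = o(g(n)) is true.
This means lim(n→∞) f(n)/g(n) = 0.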